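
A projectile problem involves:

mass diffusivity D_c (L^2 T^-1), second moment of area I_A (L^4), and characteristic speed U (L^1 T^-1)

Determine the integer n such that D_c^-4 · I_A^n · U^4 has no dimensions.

1

Balance the L exponent: (4)·n from I_A, plus −4·(2) + 4·(1) = -4 from the rest, must sum to zero.
4n − 4 = 0, so n = 1.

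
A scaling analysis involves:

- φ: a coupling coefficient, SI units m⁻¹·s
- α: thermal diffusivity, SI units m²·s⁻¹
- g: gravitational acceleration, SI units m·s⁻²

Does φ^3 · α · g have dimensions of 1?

yes

Sum the exponent of each base dimension across the product:
  L: 3·[φ]_L + [α]_L + [g]_L = 3·(-1) + (2) + (1) = 0
  T: 3·[φ]_T + [α]_T + [g]_T = 3·(1) + (-1) + (-2) = 0
All base exponents vanish — dimensionless.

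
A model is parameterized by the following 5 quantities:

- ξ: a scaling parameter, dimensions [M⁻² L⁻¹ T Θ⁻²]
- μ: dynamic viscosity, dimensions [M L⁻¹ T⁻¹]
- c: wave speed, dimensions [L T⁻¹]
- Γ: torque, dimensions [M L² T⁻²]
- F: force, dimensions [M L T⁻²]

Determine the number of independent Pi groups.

1

There are 5 variables and 4 base dimensions (M, L, T, Θ).
The dimension matrix has rank 4.
Independent dimensionless groups: 5 − 4 = 1.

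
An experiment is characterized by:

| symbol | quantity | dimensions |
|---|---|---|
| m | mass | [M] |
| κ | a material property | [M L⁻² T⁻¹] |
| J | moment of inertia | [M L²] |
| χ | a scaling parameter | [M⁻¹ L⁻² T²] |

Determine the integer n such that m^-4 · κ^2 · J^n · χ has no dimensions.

Balance the M exponent: (1)·n from J, plus −4·(1) + 2·(1) + (-1) = -3 from the rest, must sum to zero.
n − 3 = 0, so n = 3.

3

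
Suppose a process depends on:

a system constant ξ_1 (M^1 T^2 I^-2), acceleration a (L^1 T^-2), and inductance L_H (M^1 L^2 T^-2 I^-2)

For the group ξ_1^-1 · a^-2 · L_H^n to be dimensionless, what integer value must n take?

Balance the M exponent: (1)·n from L_H, plus −(1) − 2·(0) = -1 from the rest, must sum to zero.
n − 1 = 0, so n = 1.

1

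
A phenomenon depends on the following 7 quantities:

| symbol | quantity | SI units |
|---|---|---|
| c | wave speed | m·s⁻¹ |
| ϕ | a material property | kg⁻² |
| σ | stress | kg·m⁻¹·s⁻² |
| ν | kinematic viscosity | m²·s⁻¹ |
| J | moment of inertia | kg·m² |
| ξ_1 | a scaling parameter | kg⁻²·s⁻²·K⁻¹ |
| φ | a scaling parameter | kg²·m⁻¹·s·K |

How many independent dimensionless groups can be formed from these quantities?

There are 7 variables and 4 base dimensions (M, L, T, Θ).
The dimension matrix has rank 4.
Independent dimensionless groups: 7 − 4 = 3.

3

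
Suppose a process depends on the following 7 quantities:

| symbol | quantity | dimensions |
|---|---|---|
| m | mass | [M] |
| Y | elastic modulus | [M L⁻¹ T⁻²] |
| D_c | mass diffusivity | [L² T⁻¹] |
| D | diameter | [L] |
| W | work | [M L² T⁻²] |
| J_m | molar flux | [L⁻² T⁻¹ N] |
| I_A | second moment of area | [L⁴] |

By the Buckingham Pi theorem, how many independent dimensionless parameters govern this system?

3

There are 7 variables and 4 base dimensions (M, L, T, N).
The dimension matrix has rank 4.
Independent dimensionless groups: 7 − 4 = 3.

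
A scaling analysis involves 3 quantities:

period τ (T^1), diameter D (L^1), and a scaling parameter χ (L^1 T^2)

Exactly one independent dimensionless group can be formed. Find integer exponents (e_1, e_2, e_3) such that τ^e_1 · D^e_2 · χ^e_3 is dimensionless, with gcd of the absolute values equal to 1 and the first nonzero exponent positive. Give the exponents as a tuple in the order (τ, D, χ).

L: e_1·(0) + e_2·(1) + e_3·(1) = 0
T: e_1·(1) + e_2·(0) + e_3·(2) = 0
Solving this homogeneous linear system for the smallest-integer solution (first nonzero entry positive) gives (2, 1, -1).

(2, 1, -1)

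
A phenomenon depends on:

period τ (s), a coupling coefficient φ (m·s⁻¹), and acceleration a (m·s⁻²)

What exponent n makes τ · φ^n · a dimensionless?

-1

Balance the L exponent: (1)·n from φ, plus (0) + (1) = 1 from the rest, must sum to zero.
n + 1 = 0, so n = -1.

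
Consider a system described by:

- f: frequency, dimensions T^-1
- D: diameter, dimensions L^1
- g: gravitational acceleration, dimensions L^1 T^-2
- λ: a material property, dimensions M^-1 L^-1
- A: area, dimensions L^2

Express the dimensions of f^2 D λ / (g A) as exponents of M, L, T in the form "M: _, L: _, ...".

Collect each base-dimension exponent across the product:
  M: 2·(0) + (0) − (0) + (-1) − (0) = -1
  L: 2·(0) + (1) − (1) + (-1) − (2) = -3
  T: 2·(-1) + (0) − (-2) + (0) − (0) = 0
So the dimensions are [M⁻¹ L⁻³].

M: -1, L: -3, T: 0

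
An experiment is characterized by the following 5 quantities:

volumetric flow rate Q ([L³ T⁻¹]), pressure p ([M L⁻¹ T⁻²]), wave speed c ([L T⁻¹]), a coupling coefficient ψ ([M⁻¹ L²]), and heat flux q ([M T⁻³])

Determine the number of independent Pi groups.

There are 5 variables and 3 base dimensions (M, L, T).
The dimension matrix has rank 3.
Independent dimensionless groups: 5 − 3 = 2.

2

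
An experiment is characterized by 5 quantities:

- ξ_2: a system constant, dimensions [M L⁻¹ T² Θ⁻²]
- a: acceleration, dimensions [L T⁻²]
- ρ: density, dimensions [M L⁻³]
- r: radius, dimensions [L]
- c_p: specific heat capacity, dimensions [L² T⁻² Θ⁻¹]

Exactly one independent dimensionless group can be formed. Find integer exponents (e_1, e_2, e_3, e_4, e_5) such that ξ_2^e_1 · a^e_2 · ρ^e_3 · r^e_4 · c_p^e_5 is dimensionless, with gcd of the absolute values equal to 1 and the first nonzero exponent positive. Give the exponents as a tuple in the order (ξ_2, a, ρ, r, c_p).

(1, 3, -1, -1, -2)

M: e_1·(1) + e_2·(0) + e_3·(1) + e_4·(0) + e_5·(0) = 0
L: e_1·(-1) + e_2·(1) + e_3·(-3) + e_4·(1) + e_5·(2) = 0
T: e_1·(2) + e_2·(-2) + e_3·(0) + e_4·(0) + e_5·(-2) = 0
Θ: e_1·(-2) + e_2·(0) + e_3·(0) + e_4·(0) + e_5·(-1) = 0
Solving this homogeneous linear system for the smallest-integer solution (first nonzero entry positive) gives (1, 3, -1, -1, -2).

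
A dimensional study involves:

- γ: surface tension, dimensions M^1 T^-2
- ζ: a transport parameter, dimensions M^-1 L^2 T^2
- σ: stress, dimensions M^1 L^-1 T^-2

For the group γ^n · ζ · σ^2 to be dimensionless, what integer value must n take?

-1

Balance the M exponent: (1)·n from γ, plus (-1) + 2·(1) = 1 from the rest, must sum to zero.
n + 1 = 0, so n = -1.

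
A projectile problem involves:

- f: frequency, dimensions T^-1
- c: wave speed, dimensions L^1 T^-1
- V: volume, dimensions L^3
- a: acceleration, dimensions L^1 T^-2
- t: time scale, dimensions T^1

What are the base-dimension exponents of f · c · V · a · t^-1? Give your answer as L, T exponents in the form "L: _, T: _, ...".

L: 5, T: -5

Collect each base-dimension exponent across the product:
  L: (0) + (1) + (3) + (1) − (0) = 5
  T: (-1) + (-1) + (0) + (-2) − (1) = -5
So the dimensions are [L⁵ T⁻⁵].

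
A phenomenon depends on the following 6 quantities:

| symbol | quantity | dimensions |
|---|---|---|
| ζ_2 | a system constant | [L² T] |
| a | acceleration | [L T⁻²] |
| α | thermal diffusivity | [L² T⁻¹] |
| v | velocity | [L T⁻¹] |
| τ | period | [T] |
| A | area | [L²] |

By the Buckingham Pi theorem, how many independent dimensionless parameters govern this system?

There are 6 variables and 2 base dimensions (L, T).
The dimension matrix has rank 2.
Independent dimensionless groups: 6 − 2 = 4.

4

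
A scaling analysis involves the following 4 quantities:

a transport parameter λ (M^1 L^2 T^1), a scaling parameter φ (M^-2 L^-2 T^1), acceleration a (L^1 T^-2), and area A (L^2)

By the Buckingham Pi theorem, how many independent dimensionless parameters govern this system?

There are 4 variables and 3 base dimensions (M, L, T).
The dimension matrix has rank 3.
Independent dimensionless groups: 4 − 3 = 1.

1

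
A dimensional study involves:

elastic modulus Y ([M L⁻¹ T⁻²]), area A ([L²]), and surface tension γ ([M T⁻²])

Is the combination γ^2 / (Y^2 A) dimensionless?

yes

Sum the exponent of each base dimension across the product:
  M: −2·[Y]_M − [A]_M + 2·[γ]_M = −2·(1) − (0) + 2·(1) = 0
  L: −2·[Y]_L − [A]_L + 2·[γ]_L = −2·(-1) − (2) + 2·(0) = 0
  T: −2·[Y]_T − [A]_T + 2·[γ]_T = −2·(-2) − (0) + 2·(-2) = 0
All base exponents vanish — dimensionless.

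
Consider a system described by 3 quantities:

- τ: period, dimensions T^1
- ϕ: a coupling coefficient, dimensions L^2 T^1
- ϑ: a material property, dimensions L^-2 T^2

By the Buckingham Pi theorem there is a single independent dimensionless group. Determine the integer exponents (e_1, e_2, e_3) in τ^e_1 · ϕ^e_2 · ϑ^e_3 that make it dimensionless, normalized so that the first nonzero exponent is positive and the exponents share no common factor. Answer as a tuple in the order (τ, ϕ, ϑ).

(3, -1, -1)

L: e_1·(0) + e_2·(2) + e_3·(-2) = 0
T: e_1·(1) + e_2·(1) + e_3·(2) = 0
Solving this homogeneous linear system for the smallest-integer solution (first nonzero entry positive) gives (3, -1, -1).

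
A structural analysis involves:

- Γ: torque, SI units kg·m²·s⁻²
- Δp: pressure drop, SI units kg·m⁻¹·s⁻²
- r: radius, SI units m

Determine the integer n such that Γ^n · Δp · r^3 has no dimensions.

Balance the M exponent: (1)·n from Γ, plus (1) + 3·(0) = 1 from the rest, must sum to zero.
n + 1 = 0, so n = -1.

-1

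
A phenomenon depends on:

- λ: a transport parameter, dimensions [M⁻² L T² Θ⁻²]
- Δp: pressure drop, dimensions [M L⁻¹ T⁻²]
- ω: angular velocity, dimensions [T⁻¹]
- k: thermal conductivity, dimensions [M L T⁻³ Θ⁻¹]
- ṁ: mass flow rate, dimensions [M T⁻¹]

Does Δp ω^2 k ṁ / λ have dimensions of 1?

no

Sum the exponent of each base dimension across the product:
  M: −[λ]_M + [Δp]_M + 2·[ω]_M + [k]_M + [ṁ]_M = −(-2) + (1) + 2·(0) + (1) + (1) = 5
  L: −[λ]_L + [Δp]_L + 2·[ω]_L + [k]_L + [ṁ]_L = −(1) + (-1) + 2·(0) + (1) + (0) = -1
  T: −[λ]_T + [Δp]_T + 2·[ω]_T + [k]_T + [ṁ]_T = −(2) + (-2) + 2·(-1) + (-3) + (-1) = -10
  Θ: −[λ]_Θ + [Δp]_Θ + 2·[ω]_Θ + [k]_Θ + [ṁ]_Θ = −(-2) + (0) + 2·(0) + (-1) + (0) = 1
Net dimensions [M⁵ L⁻¹ T⁻¹⁰ Θ] ≠ [1] — not dimensionless.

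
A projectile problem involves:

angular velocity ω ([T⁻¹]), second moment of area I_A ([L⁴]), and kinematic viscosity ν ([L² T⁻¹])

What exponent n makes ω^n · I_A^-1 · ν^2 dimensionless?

Balance the T exponent: (-1)·n from ω, plus −(0) + 2·(-1) = -2 from the rest, must sum to zero.
−n − 2 = 0, so n = -2.

-2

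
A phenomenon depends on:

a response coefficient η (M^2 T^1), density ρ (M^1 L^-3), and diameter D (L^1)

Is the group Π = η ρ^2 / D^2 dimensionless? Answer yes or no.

no

Sum the exponent of each base dimension across the product:
  M: [η]_M + 2·[ρ]_M − 2·[D]_M = (2) + 2·(1) − 2·(0) = 4
  L: [η]_L + 2·[ρ]_L − 2·[D]_L = (0) + 2·(-3) − 2·(1) = -8
  T: [η]_T + 2·[ρ]_T − 2·[D]_T = (1) + 2·(0) − 2·(0) = 1
Net dimensions [M⁴ L⁻⁸ T] ≠ [1] — not dimensionless.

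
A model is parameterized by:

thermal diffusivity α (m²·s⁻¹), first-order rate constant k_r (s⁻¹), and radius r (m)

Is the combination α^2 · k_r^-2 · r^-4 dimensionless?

yes

Sum the exponent of each base dimension across the product:
  M: 2·[α]_M − 2·[k_r]_M − 4·[r]_M = 2·(0) − 2·(0) − 4·(0) = 0
  L: 2·[α]_L − 2·[k_r]_L − 4·[r]_L = 2·(2) − 2·(0) − 4·(1) = 0
  T: 2·[α]_T − 2·[k_r]_T − 4·[r]_T = 2·(-1) − 2·(-1) − 4·(0) = 0
All base exponents vanish — dimensionless.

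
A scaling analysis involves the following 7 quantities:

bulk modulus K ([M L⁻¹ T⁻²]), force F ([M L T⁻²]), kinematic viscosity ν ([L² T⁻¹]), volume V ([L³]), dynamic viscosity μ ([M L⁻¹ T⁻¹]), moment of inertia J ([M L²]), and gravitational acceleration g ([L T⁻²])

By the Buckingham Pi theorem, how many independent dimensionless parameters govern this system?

There are 7 variables and 3 base dimensions (M, L, T).
The dimension matrix has rank 3.
Independent dimensionless groups: 7 − 3 = 4.

4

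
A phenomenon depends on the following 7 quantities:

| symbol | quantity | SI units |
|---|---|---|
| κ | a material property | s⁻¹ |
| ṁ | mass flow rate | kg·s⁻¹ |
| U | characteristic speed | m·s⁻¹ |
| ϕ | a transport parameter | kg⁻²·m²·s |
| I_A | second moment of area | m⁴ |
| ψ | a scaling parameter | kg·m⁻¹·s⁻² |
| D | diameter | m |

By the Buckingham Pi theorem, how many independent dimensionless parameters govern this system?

4

There are 7 variables and 3 base dimensions (M, L, T).
The dimension matrix has rank 3.
Independent dimensionless groups: 7 − 3 = 4.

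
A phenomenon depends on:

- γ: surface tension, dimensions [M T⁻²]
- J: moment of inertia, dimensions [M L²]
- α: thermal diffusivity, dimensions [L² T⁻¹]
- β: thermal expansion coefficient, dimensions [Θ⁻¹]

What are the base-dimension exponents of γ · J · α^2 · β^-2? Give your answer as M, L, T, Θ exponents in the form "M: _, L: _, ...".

Collect each base-dimension exponent across the product:
  M: (1) + (1) + 2·(0) − 2·(0) = 2
  L: (0) + (2) + 2·(2) − 2·(0) = 6
  T: (-2) + (0) + 2·(-1) − 2·(0) = -4
  Θ: (0) + (0) + 2·(0) − 2·(-1) = 2
So the dimensions are [M² L⁶ T⁻⁴ Θ²].

M: 2, L: 6, T: -4, Θ: 2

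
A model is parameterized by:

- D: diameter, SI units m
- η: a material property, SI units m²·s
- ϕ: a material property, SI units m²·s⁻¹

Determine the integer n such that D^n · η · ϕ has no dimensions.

Balance the L exponent: (1)·n from D, plus (2) + (2) = 4 from the rest, must sum to zero.
n + 4 = 0, so n = -4.

-4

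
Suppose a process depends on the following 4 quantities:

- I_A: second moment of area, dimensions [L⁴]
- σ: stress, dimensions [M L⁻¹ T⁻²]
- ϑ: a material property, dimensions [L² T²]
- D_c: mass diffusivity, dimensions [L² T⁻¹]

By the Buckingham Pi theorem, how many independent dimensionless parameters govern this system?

There are 4 variables and 3 base dimensions (M, L, T).
The dimension matrix has rank 3.
Independent dimensionless groups: 4 − 3 = 1.

1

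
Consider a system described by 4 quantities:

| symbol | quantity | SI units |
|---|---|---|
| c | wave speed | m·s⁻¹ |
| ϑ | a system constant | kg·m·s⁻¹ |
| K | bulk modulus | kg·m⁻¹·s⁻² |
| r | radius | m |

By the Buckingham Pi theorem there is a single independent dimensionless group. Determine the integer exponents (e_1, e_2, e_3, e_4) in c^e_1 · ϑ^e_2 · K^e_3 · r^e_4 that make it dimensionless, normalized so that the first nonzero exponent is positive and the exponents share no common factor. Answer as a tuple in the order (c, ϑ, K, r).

(1, 1, -1, -3)

M: e_1·(0) + e_2·(1) + e_3·(1) + e_4·(0) = 0
L: e_1·(1) + e_2·(1) + e_3·(-1) + e_4·(1) = 0
T: e_1·(-1) + e_2·(-1) + e_3·(-2) + e_4·(0) = 0
Solving this homogeneous linear system for the smallest-integer solution (first nonzero entry positive) gives (1, 1, -1, -3).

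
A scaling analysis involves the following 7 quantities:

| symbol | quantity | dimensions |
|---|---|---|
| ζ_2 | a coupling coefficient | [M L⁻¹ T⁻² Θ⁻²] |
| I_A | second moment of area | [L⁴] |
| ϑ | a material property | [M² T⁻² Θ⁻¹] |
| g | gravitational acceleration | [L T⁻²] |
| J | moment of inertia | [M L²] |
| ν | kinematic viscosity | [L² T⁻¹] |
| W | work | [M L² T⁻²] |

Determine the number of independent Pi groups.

3

There are 7 variables and 4 base dimensions (M, L, T, Θ).
The dimension matrix has rank 4.
Independent dimensionless groups: 7 − 4 = 3.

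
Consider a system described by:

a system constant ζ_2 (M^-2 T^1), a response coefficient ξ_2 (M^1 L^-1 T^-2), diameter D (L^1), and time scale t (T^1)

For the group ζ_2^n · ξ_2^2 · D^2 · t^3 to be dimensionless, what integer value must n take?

1

Balance the M exponent: (-2)·n from ζ_2, plus 2·(1) + 2·(0) + 3·(0) = 2 from the rest, must sum to zero.
-2n + 2 = 0, so n = 1.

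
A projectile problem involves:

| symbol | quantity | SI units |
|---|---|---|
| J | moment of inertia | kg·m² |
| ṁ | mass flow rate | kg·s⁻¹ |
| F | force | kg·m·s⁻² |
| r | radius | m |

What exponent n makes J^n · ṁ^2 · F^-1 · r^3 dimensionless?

-1

Balance the M exponent: (1)·n from J, plus 2·(1) − (1) + 3·(0) = 1 from the rest, must sum to zero.
n + 1 = 0, so n = -1.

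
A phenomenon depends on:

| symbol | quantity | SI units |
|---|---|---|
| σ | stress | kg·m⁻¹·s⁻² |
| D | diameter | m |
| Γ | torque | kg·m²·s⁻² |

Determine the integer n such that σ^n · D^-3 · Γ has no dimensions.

Balance the M exponent: (1)·n from σ, plus −3·(0) + (1) = 1 from the rest, must sum to zero.
n + 1 = 0, so n = -1.

-1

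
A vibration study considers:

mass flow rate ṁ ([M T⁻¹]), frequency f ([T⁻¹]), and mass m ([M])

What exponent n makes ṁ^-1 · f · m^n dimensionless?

1

Balance the M exponent: (1)·n from m, plus −(1) + (0) = -1 from the rest, must sum to zero.
n − 1 = 0, so n = 1.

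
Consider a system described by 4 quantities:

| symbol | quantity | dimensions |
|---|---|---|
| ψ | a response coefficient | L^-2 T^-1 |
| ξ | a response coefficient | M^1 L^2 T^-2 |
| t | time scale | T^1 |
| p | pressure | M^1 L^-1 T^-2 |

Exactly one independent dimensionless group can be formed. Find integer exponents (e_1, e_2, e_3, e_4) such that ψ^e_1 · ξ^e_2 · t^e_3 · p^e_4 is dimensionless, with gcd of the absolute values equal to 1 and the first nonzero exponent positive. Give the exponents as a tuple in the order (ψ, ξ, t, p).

M: e_1·(0) + e_2·(1) + e_3·(0) + e_4·(1) = 0
L: e_1·(-2) + e_2·(2) + e_3·(0) + e_4·(-1) = 0
T: e_1·(-1) + e_2·(-2) + e_3·(1) + e_4·(-2) = 0
Solving this homogeneous linear system for the smallest-integer solution (first nonzero entry positive) gives (3, 2, 3, -2).

(3, 2, 3, -2)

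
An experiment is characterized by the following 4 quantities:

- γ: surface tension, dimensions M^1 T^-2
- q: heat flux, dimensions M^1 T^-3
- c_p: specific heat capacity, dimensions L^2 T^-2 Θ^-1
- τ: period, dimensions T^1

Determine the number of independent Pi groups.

1

There are 4 variables and 4 base dimensions (M, L, T, Θ).
The dimension matrix has rank 3 (less than 4: the dimension vectors are linearly dependent).
Independent dimensionless groups: 4 − 3 = 1.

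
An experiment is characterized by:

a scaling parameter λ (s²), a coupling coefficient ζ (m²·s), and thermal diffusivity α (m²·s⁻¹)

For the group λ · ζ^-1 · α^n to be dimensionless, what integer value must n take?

1

Balance the L exponent: (2)·n from α, plus (0) − (2) = -2 from the rest, must sum to zero.
2n − 2 = 0, so n = 1.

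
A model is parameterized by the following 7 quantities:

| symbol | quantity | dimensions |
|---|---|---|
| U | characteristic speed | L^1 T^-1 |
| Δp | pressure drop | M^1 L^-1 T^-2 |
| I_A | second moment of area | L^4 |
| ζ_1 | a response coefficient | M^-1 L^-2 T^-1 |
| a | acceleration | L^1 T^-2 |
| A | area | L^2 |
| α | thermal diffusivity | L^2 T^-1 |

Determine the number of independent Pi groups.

4

There are 7 variables and 3 base dimensions (M, L, T).
The dimension matrix has rank 3.
Independent dimensionless groups: 7 − 3 = 4.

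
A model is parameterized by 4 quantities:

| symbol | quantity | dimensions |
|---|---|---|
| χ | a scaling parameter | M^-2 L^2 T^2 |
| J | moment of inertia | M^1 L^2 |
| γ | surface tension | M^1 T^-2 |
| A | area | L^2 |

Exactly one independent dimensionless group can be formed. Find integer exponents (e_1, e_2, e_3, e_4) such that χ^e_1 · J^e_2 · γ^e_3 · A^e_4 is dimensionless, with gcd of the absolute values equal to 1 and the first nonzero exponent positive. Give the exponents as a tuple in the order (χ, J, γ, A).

(1, 1, 1, -2)

M: e_1·(-2) + e_2·(1) + e_3·(1) + e_4·(0) = 0
L: e_1·(2) + e_2·(2) + e_3·(0) + e_4·(2) = 0
T: e_1·(2) + e_2·(0) + e_3·(-2) + e_4·(0) = 0
Solving this homogeneous linear system for the smallest-integer solution (first nonzero entry positive) gives (1, 1, 1, -2).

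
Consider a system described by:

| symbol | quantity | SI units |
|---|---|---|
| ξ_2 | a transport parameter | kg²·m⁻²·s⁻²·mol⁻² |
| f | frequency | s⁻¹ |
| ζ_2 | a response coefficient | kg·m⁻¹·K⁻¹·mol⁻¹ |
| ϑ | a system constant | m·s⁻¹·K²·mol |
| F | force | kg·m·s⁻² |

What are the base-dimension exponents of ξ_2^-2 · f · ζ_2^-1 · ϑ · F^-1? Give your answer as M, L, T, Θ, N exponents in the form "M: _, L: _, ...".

M: -6, L: 5, T: 4, Θ: 3, N: 6

Collect each base-dimension exponent across the product:
  M: −2·(2) + (0) − (1) + (0) − (1) = -6
  L: −2·(-2) + (0) − (-1) + (1) − (1) = 5
  T: −2·(-2) + (-1) − (0) + (-1) − (-2) = 4
  Θ: −2·(0) + (0) − (-1) + (2) − (0) = 3
  N: −2·(-2) + (0) − (-1) + (1) − (0) = 6
So the dimensions are [M⁻⁶ L⁵ T⁴ Θ³ N⁶].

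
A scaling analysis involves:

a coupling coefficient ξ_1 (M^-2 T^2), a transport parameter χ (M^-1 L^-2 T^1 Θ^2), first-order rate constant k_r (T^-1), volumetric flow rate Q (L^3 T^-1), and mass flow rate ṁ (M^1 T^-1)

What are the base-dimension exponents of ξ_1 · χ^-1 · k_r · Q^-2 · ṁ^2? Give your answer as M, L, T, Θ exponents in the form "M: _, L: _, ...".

M: 1, L: -4, T: 0, Θ: -2

Collect each base-dimension exponent across the product:
  M: (-2) − (-1) + (0) − 2·(0) + 2·(1) = 1
  L: (0) − (-2) + (0) − 2·(3) + 2·(0) = -4
  T: (2) − (1) + (-1) − 2·(-1) + 2·(-1) = 0
  Θ: (0) − (2) + (0) − 2·(0) + 2·(0) = -2
So the dimensions are [M L⁻⁴ Θ⁻²].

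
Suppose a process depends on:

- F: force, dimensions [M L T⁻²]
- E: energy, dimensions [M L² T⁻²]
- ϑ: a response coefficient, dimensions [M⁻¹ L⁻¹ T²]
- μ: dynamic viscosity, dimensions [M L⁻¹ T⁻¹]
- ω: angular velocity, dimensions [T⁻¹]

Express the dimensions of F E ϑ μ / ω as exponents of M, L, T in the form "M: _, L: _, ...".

M: 2, L: 1, T: -2

Collect each base-dimension exponent across the product:
  M: (1) + (1) + (-1) + (1) − (0) = 2
  L: (1) + (2) + (-1) + (-1) − (0) = 1
  T: (-2) + (-2) + (2) + (-1) − (-1) = -2
So the dimensions are [M² L T⁻²].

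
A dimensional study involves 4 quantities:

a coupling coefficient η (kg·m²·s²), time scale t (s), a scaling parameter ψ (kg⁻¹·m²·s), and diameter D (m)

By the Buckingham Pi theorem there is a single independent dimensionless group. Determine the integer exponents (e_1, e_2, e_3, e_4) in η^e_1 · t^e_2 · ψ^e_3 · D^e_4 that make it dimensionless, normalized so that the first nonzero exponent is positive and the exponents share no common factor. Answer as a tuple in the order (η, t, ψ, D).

M: e_1·(1) + e_2·(0) + e_3·(-1) + e_4·(0) = 0
L: e_1·(2) + e_2·(0) + e_3·(2) + e_4·(1) = 0
T: e_1·(2) + e_2·(1) + e_3·(1) + e_4·(0) = 0
Solving this homogeneous linear system for the smallest-integer solution (first nonzero entry positive) gives (1, -3, 1, -4).

(1, -3, 1, -4)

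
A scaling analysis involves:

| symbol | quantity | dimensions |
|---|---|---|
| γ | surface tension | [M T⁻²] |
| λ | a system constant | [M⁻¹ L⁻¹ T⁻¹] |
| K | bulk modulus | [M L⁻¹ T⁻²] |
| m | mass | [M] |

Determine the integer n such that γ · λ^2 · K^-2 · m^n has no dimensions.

Balance the M exponent: (1)·n from m, plus (1) + 2·(-1) − 2·(1) = -3 from the rest, must sum to zero.
n − 3 = 0, so n = 3.

3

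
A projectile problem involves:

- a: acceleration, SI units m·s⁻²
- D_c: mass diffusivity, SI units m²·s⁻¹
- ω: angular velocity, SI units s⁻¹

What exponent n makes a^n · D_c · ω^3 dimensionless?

-2

Balance the L exponent: (1)·n from a, plus (2) + 3·(0) = 2 from the rest, must sum to zero.
n + 2 = 0, so n = -2.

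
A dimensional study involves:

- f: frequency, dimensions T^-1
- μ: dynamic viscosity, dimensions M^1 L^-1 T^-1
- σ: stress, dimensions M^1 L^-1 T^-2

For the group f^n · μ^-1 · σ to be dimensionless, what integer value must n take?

-1

Balance the T exponent: (-1)·n from f, plus −(-1) + (-2) = -1 from the rest, must sum to zero.
−n − 1 = 0, so n = -1.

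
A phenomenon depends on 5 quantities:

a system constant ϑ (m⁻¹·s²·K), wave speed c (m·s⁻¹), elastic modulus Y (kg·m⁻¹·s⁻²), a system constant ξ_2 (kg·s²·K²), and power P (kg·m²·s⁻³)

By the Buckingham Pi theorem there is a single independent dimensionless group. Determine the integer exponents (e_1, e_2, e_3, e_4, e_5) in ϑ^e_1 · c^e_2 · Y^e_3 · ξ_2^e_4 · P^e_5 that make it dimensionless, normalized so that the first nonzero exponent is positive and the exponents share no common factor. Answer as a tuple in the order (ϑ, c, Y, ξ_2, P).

M: e_1·(0) + e_2·(0) + e_3·(1) + e_4·(1) + e_5·(1) = 0
L: e_1·(-1) + e_2·(1) + e_3·(-1) + e_4·(0) + e_5·(2) = 0
T: e_1·(2) + e_2·(-1) + e_3·(-2) + e_4·(2) + e_5·(-3) = 0
Θ: e_1·(1) + e_2·(0) + e_3·(0) + e_4·(2) + e_5·(0) = 0
Solving this homogeneous linear system for the smallest-integer solution (first nonzero entry positive) gives (4, -3, -1, -2, 3).

(4, -3, -1, -2, 3)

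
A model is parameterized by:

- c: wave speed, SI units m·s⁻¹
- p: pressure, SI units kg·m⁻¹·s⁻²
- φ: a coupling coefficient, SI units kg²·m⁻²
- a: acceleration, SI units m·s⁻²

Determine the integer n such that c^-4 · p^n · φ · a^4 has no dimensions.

Balance the M exponent: (1)·n from p, plus −4·(0) + (2) + 4·(0) = 2 from the rest, must sum to zero.
n + 2 = 0, so n = -2.

-2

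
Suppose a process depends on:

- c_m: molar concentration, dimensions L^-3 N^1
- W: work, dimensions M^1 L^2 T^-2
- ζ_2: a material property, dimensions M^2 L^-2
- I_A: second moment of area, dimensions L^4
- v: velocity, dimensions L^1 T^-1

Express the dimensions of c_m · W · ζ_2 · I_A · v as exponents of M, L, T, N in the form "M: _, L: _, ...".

Collect each base-dimension exponent across the product:
  M: (0) + (1) + (2) + (0) + (0) = 3
  L: (-3) + (2) + (-2) + (4) + (1) = 2
  T: (0) + (-2) + (0) + (0) + (-1) = -3
  N: (1) + (0) + (0) + (0) + (0) = 1
So the dimensions are [M³ L² T⁻³ N].

M: 3, L: 2, T: -3, N: 1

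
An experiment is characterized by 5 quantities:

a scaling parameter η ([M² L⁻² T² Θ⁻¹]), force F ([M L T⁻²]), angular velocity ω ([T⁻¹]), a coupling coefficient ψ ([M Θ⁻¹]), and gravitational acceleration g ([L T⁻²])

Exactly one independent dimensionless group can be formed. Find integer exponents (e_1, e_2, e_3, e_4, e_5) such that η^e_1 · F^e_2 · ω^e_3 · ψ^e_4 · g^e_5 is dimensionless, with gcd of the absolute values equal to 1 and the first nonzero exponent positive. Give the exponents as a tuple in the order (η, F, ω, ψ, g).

M: e_1·(2) + e_2·(1) + e_3·(0) + e_4·(1) + e_5·(0) = 0
L: e_1·(-2) + e_2·(1) + e_3·(0) + e_4·(0) + e_5·(1) = 0
T: e_1·(2) + e_2·(-2) + e_3·(-1) + e_4·(0) + e_5·(-2) = 0
Θ: e_1·(-1) + e_2·(0) + e_3·(0) + e_4·(-1) + e_5·(0) = 0
Solving this homogeneous linear system for the smallest-integer solution (first nonzero entry positive) gives (1, -1, -2, -1, 3).

(1, -1, -2, -1, 3)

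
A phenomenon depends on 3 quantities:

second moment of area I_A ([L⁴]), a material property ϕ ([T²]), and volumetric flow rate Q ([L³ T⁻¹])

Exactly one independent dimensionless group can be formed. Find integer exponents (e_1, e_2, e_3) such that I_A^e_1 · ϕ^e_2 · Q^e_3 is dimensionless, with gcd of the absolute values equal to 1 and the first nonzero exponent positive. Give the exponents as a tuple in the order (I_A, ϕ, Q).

(3, -2, -4)

L: e_1·(4) + e_2·(0) + e_3·(3) = 0
T: e_1·(0) + e_2·(2) + e_3·(-1) = 0
Solving this homogeneous linear system for the smallest-integer solution (first nonzero entry positive) gives (3, -2, -4).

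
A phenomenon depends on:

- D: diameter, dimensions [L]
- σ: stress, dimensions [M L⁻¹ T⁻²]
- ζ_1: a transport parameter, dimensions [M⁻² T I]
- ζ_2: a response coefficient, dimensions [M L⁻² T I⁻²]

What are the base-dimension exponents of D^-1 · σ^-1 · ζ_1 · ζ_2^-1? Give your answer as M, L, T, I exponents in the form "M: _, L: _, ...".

M: -4, L: 2, T: 2, I: 3

Collect each base-dimension exponent across the product:
  M: −(0) − (1) + (-2) − (1) = -4
  L: −(1) − (-1) + (0) − (-2) = 2
  T: −(0) − (-2) + (1) − (1) = 2
  I: −(0) − (0) + (1) − (-2) = 3
So the dimensions are [M⁻⁴ L² T² I³].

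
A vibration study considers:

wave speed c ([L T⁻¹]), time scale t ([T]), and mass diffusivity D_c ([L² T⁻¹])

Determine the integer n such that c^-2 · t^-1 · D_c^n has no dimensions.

1

Balance the L exponent: (2)·n from D_c, plus −2·(1) − (0) = -2 from the rest, must sum to zero.
2n − 2 = 0, so n = 1.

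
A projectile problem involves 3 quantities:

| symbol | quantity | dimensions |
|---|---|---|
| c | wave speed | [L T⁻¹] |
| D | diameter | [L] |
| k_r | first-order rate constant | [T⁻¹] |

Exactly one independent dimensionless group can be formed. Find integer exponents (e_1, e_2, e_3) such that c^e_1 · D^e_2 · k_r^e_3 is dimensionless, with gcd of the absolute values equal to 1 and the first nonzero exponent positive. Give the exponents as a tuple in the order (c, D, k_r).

(1, -1, -1)

L: e_1·(1) + e_2·(1) + e_3·(0) = 0
T: e_1·(-1) + e_2·(0) + e_3·(-1) = 0
Solving this homogeneous linear system for the smallest-integer solution (first nonzero entry positive) gives (1, -1, -1).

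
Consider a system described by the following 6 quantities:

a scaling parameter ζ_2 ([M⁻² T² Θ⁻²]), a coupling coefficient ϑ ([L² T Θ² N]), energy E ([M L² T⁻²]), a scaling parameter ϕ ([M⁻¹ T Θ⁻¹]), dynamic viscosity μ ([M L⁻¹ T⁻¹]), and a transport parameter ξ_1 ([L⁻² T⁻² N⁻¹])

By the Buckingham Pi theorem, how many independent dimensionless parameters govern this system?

1

There are 6 variables and 5 base dimensions (M, L, T, Θ, N).
The dimension matrix has rank 5.
Independent dimensionless groups: 6 − 5 = 1.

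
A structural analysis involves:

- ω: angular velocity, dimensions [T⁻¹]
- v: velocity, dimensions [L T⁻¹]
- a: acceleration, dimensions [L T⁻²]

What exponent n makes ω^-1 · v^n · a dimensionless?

-1

Balance the L exponent: (1)·n from v, plus −(0) + (1) = 1 from the rest, must sum to zero.
n + 1 = 0, so n = -1.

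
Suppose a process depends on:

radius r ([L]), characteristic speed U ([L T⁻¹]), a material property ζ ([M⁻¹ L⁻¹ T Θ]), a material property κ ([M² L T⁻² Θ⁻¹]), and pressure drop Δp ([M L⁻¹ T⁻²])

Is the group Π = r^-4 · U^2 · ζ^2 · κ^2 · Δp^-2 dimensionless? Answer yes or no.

Sum the exponent of each base dimension across the product:
  M: −4·[r]_M + 2·[U]_M + 2·[ζ]_M + 2·[κ]_M − 2·[Δp]_M = −4·(0) + 2·(0) + 2·(-1) + 2·(2) − 2·(1) = 0
  L: −4·[r]_L + 2·[U]_L + 2·[ζ]_L + 2·[κ]_L − 2·[Δp]_L = −4·(1) + 2·(1) + 2·(-1) + 2·(1) − 2·(-1) = 0
  T: −4·[r]_T + 2·[U]_T + 2·[ζ]_T + 2·[κ]_T − 2·[Δp]_T = −4·(0) + 2·(-1) + 2·(1) + 2·(-2) − 2·(-2) = 0
  Θ: −4·[r]_Θ + 2·[U]_Θ + 2·[ζ]_Θ + 2·[κ]_Θ − 2·[Δp]_Θ = −4·(0) + 2·(0) + 2·(1) + 2·(-1) − 2·(0) = 0
All base exponents vanish — dimensionless.

yes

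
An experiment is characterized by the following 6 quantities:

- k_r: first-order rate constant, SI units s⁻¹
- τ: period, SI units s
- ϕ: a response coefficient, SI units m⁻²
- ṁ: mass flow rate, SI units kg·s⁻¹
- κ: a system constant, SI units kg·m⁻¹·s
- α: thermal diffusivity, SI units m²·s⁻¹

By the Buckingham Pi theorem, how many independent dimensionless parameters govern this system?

3

There are 6 variables and 3 base dimensions (M, L, T).
The dimension matrix has rank 3.
Independent dimensionless groups: 6 − 3 = 3.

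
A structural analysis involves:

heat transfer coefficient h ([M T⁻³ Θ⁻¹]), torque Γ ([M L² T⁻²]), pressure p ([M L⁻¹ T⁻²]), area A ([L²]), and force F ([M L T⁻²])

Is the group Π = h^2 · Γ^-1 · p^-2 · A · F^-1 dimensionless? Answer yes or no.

Sum the exponent of each base dimension across the product:
  M: 2·[h]_M − [Γ]_M − 2·[p]_M + [A]_M − [F]_M = 2·(1) − (1) − 2·(1) + (0) − (1) = -2
  L: 2·[h]_L − [Γ]_L − 2·[p]_L + [A]_L − [F]_L = 2·(0) − (2) − 2·(-1) + (2) − (1) = 1
  T: 2·[h]_T − [Γ]_T − 2·[p]_T + [A]_T − [F]_T = 2·(-3) − (-2) − 2·(-2) + (0) − (-2) = 2
  Θ: 2·[h]_Θ − [Γ]_Θ − 2·[p]_Θ + [A]_Θ − [F]_Θ = 2·(-1) − (0) − 2·(0) + (0) − (0) = -2
Net dimensions [M⁻² L T² Θ⁻²] ≠ [1] — not dimensionless.

no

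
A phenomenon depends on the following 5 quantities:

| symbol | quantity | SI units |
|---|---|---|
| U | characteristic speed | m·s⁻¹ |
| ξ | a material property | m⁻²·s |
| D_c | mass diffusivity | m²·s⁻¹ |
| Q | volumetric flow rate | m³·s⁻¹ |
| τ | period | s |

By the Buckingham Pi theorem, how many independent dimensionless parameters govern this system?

There are 5 variables and 2 base dimensions (L, T).
The dimension matrix has rank 2.
Independent dimensionless groups: 5 − 2 = 3.

3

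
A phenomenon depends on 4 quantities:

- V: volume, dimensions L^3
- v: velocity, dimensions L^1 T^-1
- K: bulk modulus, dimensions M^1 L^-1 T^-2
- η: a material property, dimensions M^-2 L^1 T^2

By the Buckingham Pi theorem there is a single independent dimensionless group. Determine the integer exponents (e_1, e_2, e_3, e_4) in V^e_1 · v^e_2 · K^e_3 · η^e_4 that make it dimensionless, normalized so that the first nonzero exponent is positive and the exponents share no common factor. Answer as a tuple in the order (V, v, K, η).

M: e_1·(0) + e_2·(0) + e_3·(1) + e_4·(-2) = 0
L: e_1·(3) + e_2·(1) + e_3·(-1) + e_4·(1) = 0
T: e_1·(0) + e_2·(-1) + e_3·(-2) + e_4·(2) = 0
Solving this homogeneous linear system for the smallest-integer solution (first nonzero entry positive) gives (1, -2, 2, 1).

(1, -2, 2, 1)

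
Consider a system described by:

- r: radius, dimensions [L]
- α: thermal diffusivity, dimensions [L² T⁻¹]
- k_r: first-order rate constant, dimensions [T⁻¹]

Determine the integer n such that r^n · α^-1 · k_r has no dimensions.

2

Balance the L exponent: (1)·n from r, plus −(2) + (0) = -2 from the rest, must sum to zero.
n − 2 = 0, so n = 2.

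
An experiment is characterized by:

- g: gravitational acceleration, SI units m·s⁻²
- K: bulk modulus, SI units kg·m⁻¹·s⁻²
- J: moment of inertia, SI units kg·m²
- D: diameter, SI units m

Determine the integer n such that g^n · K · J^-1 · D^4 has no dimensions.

Balance the L exponent: (1)·n from g, plus (-1) − (2) + 4·(1) = 1 from the rest, must sum to zero.
n + 1 = 0, so n = -1.

-1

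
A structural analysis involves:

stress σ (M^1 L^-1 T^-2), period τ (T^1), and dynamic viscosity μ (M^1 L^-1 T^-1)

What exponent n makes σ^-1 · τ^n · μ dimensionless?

-1

Balance the T exponent: (1)·n from τ, plus −(-2) + (-1) = 1 from the rest, must sum to zero.
n + 1 = 0, so n = -1.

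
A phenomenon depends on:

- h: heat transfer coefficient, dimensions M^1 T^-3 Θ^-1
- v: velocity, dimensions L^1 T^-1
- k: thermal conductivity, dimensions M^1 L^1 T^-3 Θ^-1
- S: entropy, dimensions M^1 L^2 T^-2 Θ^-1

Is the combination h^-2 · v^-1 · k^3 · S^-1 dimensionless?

yes

Sum the exponent of each base dimension across the product:
  M: −2·[h]_M − [v]_M + 3·[k]_M − [S]_M = −2·(1) − (0) + 3·(1) − (1) = 0
  L: −2·[h]_L − [v]_L + 3·[k]_L − [S]_L = −2·(0) − (1) + 3·(1) − (2) = 0
  T: −2·[h]_T − [v]_T + 3·[k]_T − [S]_T = −2·(-3) − (-1) + 3·(-3) − (-2) = 0
  Θ: −2·[h]_Θ − [v]_Θ + 3·[k]_Θ − [S]_Θ = −2·(-1) − (0) + 3·(-1) − (-1) = 0
All base exponents vanish — dimensionless.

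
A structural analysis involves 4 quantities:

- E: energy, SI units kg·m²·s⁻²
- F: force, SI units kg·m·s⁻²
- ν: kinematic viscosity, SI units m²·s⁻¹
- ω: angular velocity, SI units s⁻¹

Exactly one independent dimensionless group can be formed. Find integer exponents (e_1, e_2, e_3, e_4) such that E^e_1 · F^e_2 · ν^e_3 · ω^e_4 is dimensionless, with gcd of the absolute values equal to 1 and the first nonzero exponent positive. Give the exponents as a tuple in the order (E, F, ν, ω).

(2, -2, -1, 1)

M: e_1·(1) + e_2·(1) + e_3·(0) + e_4·(0) = 0
L: e_1·(2) + e_2·(1) + e_3·(2) + e_4·(0) = 0
T: e_1·(-2) + e_2·(-2) + e_3·(-1) + e_4·(-1) = 0
Solving this homogeneous linear system for the smallest-integer solution (first nonzero entry positive) gives (2, -2, -1, 1).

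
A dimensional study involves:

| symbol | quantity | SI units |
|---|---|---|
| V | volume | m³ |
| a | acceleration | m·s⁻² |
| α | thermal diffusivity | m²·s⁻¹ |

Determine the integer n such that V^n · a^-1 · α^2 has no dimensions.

Balance the L exponent: (3)·n from V, plus −(1) + 2·(2) = 3 from the rest, must sum to zero.
3n + 3 = 0, so n = -1.

-1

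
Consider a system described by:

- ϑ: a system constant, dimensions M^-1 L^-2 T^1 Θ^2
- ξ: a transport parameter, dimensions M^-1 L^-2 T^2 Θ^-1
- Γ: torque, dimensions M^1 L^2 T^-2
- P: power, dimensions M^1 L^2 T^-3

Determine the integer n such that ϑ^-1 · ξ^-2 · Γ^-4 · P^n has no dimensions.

1

Balance the M exponent: (1)·n from P, plus −(-1) − 2·(-1) − 4·(1) = -1 from the rest, must sum to zero.
n − 1 = 0, so n = 1.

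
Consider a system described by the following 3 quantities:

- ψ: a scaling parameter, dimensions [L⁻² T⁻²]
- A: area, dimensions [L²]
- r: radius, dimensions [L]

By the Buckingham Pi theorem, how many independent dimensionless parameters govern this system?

There are 3 variables and 2 base dimensions (L, T).
The dimension matrix has rank 2.
Independent dimensionless groups: 3 − 2 = 1.

1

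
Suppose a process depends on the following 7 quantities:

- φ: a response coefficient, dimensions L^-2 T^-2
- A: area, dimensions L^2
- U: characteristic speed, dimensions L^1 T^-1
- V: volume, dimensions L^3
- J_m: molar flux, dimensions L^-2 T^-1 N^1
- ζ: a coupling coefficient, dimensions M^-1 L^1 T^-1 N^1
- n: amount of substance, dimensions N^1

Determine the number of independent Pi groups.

3

There are 7 variables and 4 base dimensions (M, L, T, N).
The dimension matrix has rank 4.
Independent dimensionless groups: 7 − 4 = 3.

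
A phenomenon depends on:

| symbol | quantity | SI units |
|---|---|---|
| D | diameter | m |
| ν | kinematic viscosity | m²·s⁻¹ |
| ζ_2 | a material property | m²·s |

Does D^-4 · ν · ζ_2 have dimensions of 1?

yes

Sum the exponent of each base dimension across the product:
  L: −4·[D]_L + [ν]_L + [ζ_2]_L = −4·(1) + (2) + (2) = 0
  T: −4·[D]_T + [ν]_T + [ζ_2]_T = −4·(0) + (-1) + (1) = 0
All base exponents vanish — dimensionless.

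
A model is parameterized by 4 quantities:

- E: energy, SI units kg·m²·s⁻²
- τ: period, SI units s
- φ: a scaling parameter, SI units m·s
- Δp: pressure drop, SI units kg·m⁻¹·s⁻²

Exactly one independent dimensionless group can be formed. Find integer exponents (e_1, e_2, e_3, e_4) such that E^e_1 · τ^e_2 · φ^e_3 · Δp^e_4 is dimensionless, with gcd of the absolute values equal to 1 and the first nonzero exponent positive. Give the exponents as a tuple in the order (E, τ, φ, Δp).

(1, 3, -3, -1)

M: e_1·(1) + e_2·(0) + e_3·(0) + e_4·(1) = 0
L: e_1·(2) + e_2·(0) + e_3·(1) + e_4·(-1) = 0
T: e_1·(-2) + e_2·(1) + e_3·(1) + e_4·(-2) = 0
Solving this homogeneous linear system for the smallest-integer solution (first nonzero entry positive) gives (1, 3, -3, -1).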